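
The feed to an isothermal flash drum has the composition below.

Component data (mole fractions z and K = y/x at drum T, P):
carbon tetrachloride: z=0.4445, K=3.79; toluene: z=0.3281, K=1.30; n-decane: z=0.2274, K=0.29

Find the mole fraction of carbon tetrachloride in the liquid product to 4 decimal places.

Material balance + equilibrium reduce to Σ zᵢ(Kᵢ−1)/(1+ψ(Kᵢ−1)) = 0.
g(0) = ΣzᵢKᵢ − 1 = 1.1771 and g(1) = 1 − Σzᵢ/Kᵢ = -0.1538, so a root lies in (0, 1).
Newton iteration, ψ⁰ = 0.5:
  ψ = 0.5000: g = 0.35309, g' = -0.9011 → ψ = 0.8918
  ψ = 0.8918: g = -0.00700, g' = -1.1548 → ψ = 0.8858
  ψ = 0.8858: g = -0.00005, g' = -1.1380 → ψ = 0.8857
Converged at ψ = 0.8857.
Compositions from xᵢ = zᵢ/(1+ψ(Kᵢ−1)), yᵢ = Kᵢxᵢ:
  carbon tetrachloride: x = 0.1281, y = 0.4853
  toluene: x = 0.2592, y = 0.3370
  n-decane: x = 0.6127, y = 0.1777

x_carbon tetrachloride = 0.1281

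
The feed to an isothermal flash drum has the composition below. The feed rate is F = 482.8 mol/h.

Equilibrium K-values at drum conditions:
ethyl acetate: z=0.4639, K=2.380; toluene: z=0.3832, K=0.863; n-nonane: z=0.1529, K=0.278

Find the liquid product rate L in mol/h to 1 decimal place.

L = 108.7 mol/h

Material balance + equilibrium reduce to Σ zᵢ(Kᵢ−1)/(1+β(Kᵢ−1)) = 0.
g(0) = ΣzᵢKᵢ − 1 = 0.4773 and g(1) = 1 − Σzᵢ/Kᵢ = -0.1889, so a root lies in (0, 1).
Iterate (Newton) starting at β = 0.54:
  β = 0.5400: g = 0.12919, g' = -0.5126 → β = 0.7921
  β = 0.7921: g = -0.01087, g' = -0.6455 → β = 0.7752
  β = 0.7752: g = -0.00016, g' = -0.6264 → β = 0.7749
Converged at β = 0.7749.
Then V = β·F = 0.7749·482.8 = 374.1 mol/h and L = F − V = 108.7 mol/h.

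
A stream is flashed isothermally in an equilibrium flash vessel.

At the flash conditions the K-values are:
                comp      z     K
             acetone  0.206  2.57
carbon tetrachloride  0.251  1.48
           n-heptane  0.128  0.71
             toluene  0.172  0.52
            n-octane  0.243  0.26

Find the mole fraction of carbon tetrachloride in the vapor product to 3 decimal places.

y_carbon tetrachloride = 0.335

Material balance + equilibrium reduce to Σ zᵢ(Kᵢ−1)/(1+V/F(Kᵢ−1)) = 0.
g(0) = ΣzᵢKᵢ − 1 = 0.144 and g(1) = 1 − Σzᵢ/Kᵢ = -0.695, so a root lies in (0, 1).
Newton–Raphson from V/F = 0.57:
  V/F = 0.570: g = -0.2038, g' = -0.666 → V/F = 0.264
  V/F = 0.264: g = -0.0225, g' = -0.569 → V/F = 0.224
  V/F = 0.224: g = 0.0002, g' = -0.578 → V/F = 0.225
Converged at V/F = 0.225.
Compositions from xᵢ = zᵢ/(1+V/F(Kᵢ−1)), yᵢ = Kᵢxᵢ:
  acetone: x = 0.152, y = 0.391
  carbon tetrachloride: x = 0.227, y = 0.335
  n-heptane: x = 0.137, y = 0.097
  toluene: x = 0.193, y = 0.100
  n-octane: x = 0.291, y = 0.076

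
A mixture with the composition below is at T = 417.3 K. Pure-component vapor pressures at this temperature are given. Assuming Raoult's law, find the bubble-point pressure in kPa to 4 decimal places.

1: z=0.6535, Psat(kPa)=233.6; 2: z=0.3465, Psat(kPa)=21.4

At the bubble point ψ → 0, so ΣzᵢKᵢ = 1 with Kᵢ = Pᵢˢᵃᵗ/P ⇒ P = ΣzᵢPᵢˢᵃᵗ.
P = 0.6535·233.6 + 0.3465·21.4 = 160.0727 kPa

Pbub = 160.0727 kPa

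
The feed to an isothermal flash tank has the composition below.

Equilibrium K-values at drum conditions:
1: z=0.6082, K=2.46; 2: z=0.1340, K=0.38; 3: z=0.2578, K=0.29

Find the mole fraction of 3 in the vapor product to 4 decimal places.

Material balance + equilibrium reduce to Σ zᵢ(Kᵢ−1)/(1+V/F(Kᵢ−1)) = 0.
Check two-phase: ΣzᵢKᵢ = 1.6219 > 1 and Σzᵢ/Kᵢ = 1.4888 > 1, so g(0) = 0.6219 > 0 and g(1) = -0.4888 < 0.
Iterate (Newton) starting at V/F = 0.5:
  V/F = 0.5000: g = 0.10909, g' = -0.8537 → V/F = 0.6278
  V/F = 0.6278: g = -0.00294, g' = -0.9140 → V/F = 0.6246
Converged at V/F = 0.6246.
Compositions from xᵢ = zᵢ/(1+V/F(Kᵢ−1)), yᵢ = Kᵢxᵢ:
  1: x = 0.3181, y = 0.7826
  2: x = 0.2187, y = 0.0831
  3: x = 0.4632, y = 0.1343

y_3 = 0.1343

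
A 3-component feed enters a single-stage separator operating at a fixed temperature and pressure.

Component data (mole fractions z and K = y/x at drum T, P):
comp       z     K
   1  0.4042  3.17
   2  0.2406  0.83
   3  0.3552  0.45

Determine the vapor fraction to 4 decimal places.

Rachford–Rice: g(ψ) = Σ zᵢ(Kᵢ−1)/(1+ψ(Kᵢ−1)) = 0.
Feasibility: ΣzᵢKᵢ = 1.6409, Σzᵢ/Kᵢ = 1.2067 — both > 1, two phases present.
Newton–Raphson from ψ = 0.56:
  ψ = 0.5600: g = 0.06843, g' = -0.6207 → ψ = 0.6702
  ψ = 0.6702: g = 0.00177, g' = -0.5944 → ψ = 0.6732
Converged at ψ = 0.6732.

ψ = 0.6732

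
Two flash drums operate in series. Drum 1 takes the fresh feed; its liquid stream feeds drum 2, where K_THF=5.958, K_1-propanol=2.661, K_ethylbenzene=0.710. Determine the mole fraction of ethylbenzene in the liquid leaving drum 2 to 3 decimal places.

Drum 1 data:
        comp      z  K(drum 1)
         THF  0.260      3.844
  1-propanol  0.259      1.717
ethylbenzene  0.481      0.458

x_ethylbenzene (drum 2) = 0.890

Drum 1:
Newton iteration, ψ₁⁰ = 0.66:
  ψ₁ = 0.660: g = -0.0228, g' = -0.658 → ψ₁ = 0.625
Converged at ψ₁ = 0.625.
Drum-1 compositions:
  THF: x = 0.094, y = 0.360
  1-propanol: x = 0.179, y = 0.307
  ethylbenzene: x = 0.728, y = 0.333
Drum-2 feed = drum-1 liquid: z₂ = (0.0936, 0.1788, 0.7276).
Drum 2:
Newton iteration, ψ₂⁰ = 0.45:
  ψ₂ = 0.450: g = 0.0709, g' = -0.463 → ψ₂ = 0.603
  ψ₂ = 0.603: g = 0.0089, g' = -0.357 → ψ₂ = 0.628
  ψ₂ = 0.628: g = 0.0002, g' = -0.346 → ψ₂ = 0.629
Converged at ψ₂ = 0.629.
  THF: x = 0.023, y = 0.135
  1-propanol: x = 0.087, y = 0.233
  ethylbenzene: x = 0.890, y = 0.632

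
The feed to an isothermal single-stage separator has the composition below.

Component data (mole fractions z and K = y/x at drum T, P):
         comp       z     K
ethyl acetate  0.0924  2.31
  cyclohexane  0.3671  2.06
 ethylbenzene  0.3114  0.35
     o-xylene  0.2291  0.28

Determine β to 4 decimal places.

Material balance + equilibrium reduce to Σ zᵢ(Kᵢ−1)/(1+β(Kᵢ−1)) = 0.
Check two-phase: ΣzᵢKᵢ = 1.1428 > 1 and Σzᵢ/Kᵢ = 1.9261 > 1, so g(0) = 0.1428 > 0 and g(1) = -0.9261 < 0.
Newton–Raphson from β = 0.63:
  β = 0.6300: g = -0.34503, g' = -0.9710 → β = 0.2747
  β = 0.2747: g = -0.06162, g' = -0.7127 → β = 0.1882
  β = 0.1882: g = 0.00008, g' = -0.7184 → β = 0.1883
Converged at β = 0.1883.

β = 0.1883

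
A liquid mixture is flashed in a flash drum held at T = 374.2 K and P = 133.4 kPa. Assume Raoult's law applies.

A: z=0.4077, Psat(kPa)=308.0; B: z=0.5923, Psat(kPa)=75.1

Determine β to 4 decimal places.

Raoult's law: Kᵢ = Pᵢˢᵃᵗ/P = Pᵢˢᵃᵗ/133.4.
  K_A = 308.0/133.4 = 2.308846, K_B = 75.1/133.4 = 0.562969
Rachford–Rice: g(β) = Σ zᵢ(Kᵢ−1)/(1+β(Kᵢ−1)) = 0.
Feasibility: ΣzᵢKᵢ = 1.2748, Σzᵢ/Kᵢ = 1.2287 — both > 1, two phases present.
Newton–Raphson from β = 0.56:
  β = 0.5600: g = -0.03481, g' = -0.4309 → β = 0.4792
  β = 0.4792: g = 0.00051, g' = -0.4448 → β = 0.4803
Converged at β = 0.4803.

β = 0.4803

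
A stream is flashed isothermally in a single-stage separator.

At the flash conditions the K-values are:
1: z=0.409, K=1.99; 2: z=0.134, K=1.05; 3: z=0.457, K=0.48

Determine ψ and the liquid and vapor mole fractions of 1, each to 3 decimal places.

ψ = 0.391, x_1 = 0.295, y_1 = 0.587

Rachford–Rice: g(ψ) = Σ zᵢ(Kᵢ−1)/(1+ψ(Kᵢ−1)) = 0.
Feasibility: ΣzᵢKᵢ = 1.174, Σzᵢ/Kᵢ = 1.285 — both > 1, two phases present.
Newton–Raphson from ψ = 0.55:
  ψ = 0.550: g = -0.0641, g' = -0.411 → ψ = 0.394
  ψ = 0.394: g = -0.0009, g' = -0.403 → ψ = 0.391
Converged at ψ = 0.391.
Compositions from xᵢ = zᵢ/(1+ψ(Kᵢ−1)), yᵢ = Kᵢxᵢ:
  1: x = 0.295, y = 0.587
  2: x = 0.131, y = 0.138
  3: x = 0.574, y = 0.275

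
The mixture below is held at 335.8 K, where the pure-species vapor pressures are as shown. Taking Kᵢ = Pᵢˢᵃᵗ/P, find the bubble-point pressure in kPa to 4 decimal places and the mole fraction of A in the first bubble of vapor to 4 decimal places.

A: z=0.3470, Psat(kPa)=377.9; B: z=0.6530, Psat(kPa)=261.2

Pbub = 301.6949 kPa, y_A = 0.4346

At the bubble point ψ → 0, so ΣzᵢKᵢ = 1 with Kᵢ = Pᵢˢᵃᵗ/P ⇒ P = ΣzᵢPᵢˢᵃᵗ.
P = 0.3470·377.9 + 0.6530·261.2 = 301.6949 kPa
yᵢ = zᵢPᵢˢᵃᵗ/P ⇒ y_A = 0.3470·377.9/301.6949 = 0.4346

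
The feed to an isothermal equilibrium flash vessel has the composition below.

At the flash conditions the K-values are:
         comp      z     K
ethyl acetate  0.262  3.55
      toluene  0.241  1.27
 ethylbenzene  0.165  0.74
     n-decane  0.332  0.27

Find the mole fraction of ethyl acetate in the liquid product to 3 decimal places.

x_ethyl acetate = 0.130

Newton iteration, β⁰ = 0.58:
  β = 0.580: g = -0.1451, g' = -0.838 → β = 0.407
  β = 0.407: g = -0.0062, g' = -0.797 → β = 0.399
Converged at β = 0.399.
Compositions from xᵢ = zᵢ/(1+β(Kᵢ−1)), yᵢ = Kᵢxᵢ:
  ethyl acetate: x = 0.130, y = 0.461
  toluene: x = 0.218, y = 0.276
  ethylbenzene: x = 0.184, y = 0.136
  n-decane: x = 0.468, y = 0.126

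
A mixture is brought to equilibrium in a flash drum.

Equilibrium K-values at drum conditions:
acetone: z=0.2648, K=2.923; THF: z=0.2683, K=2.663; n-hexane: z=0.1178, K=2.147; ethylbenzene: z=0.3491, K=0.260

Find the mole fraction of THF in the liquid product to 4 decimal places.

Material balance + equilibrium reduce to Σ zᵢ(Kᵢ−1)/(1+β(Kᵢ−1)) = 0.
Check two-phase: ΣzᵢKᵢ = 1.8322 > 1 and Σzᵢ/Kᵢ = 1.5889 > 1, so g(0) = 0.8322 > 0 and g(1) = -0.5889 < 0.
Newton iteration, β⁰ = 0.55:
  β = 0.5500: g = 0.12772, g' = -1.0356 → β = 0.6733
  β = 0.6733: g = -0.00626, g' = -1.1598 → β = 0.6679
Converged at β = 0.6679.
Compositions from xᵢ = zᵢ/(1+β(Kᵢ−1)), yᵢ = Kᵢxᵢ:
  acetone: x = 0.1159, y = 0.3388
  THF: x = 0.1271, y = 0.3385
  n-hexane: x = 0.0667, y = 0.1432
  ethylbenzene: x = 0.6903, y = 0.1795

x_THF = 0.1271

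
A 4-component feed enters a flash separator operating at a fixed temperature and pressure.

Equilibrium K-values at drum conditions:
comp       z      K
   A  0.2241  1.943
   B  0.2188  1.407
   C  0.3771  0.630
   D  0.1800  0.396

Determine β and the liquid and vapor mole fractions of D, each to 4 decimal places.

β = 0.1556, x_D = 0.1987, y_D = 0.0787

Rachford–Rice: g(β) = Σ zᵢ(Kᵢ−1)/(1+β(Kᵢ−1)) = 0.
Check two-phase: ΣzᵢKᵢ = 1.0521 > 1 and Σzᵢ/Kᵢ = 1.3240 > 1, so g(0) = 0.0521 > 0 and g(1) = -0.3240 < 0.
Newton iteration, β⁰ = 0.39:
  β = 0.3900: g = -0.07392, g' = -0.3164 → β = 0.1564
  β = 0.1564: g = -0.00026, g' = -0.3216 → β = 0.1556
Converged at β = 0.1556.
Compositions from xᵢ = zᵢ/(1+β(Kᵢ−1)), yᵢ = Kᵢxᵢ:
  A: x = 0.1954, y = 0.3797
  B: x = 0.2058, y = 0.2895
  C: x = 0.4001, y = 0.2521
  D: x = 0.1987, y = 0.0787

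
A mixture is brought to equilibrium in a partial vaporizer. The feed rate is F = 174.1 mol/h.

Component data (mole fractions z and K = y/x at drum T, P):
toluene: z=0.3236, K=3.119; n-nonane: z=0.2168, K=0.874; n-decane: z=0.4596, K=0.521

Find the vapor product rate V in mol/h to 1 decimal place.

Let β = V/F and solve Σ zᵢ(Kᵢ−1)/(1+β(Kᵢ−1)) = 0.
Check two-phase: ΣzᵢKᵢ = 1.4382 > 1 and Σzᵢ/Kᵢ = 1.2340 > 1, so g(0) = 0.4382 > 0 and g(1) = -0.2340 < 0.
Newton iteration, β⁰ = 0.5:
  β = 0.5000: g = 0.01432, g' = -0.5288 → β = 0.5271
  β = 0.5271: g = 0.00017, g' = -0.5169 → β = 0.5274
Converged at β = 0.5274.
Then V = β·F = 0.5274·174.1 = 91.8 mol/h and L = F − V = 82.3 mol/h.

V = 91.8 mol/h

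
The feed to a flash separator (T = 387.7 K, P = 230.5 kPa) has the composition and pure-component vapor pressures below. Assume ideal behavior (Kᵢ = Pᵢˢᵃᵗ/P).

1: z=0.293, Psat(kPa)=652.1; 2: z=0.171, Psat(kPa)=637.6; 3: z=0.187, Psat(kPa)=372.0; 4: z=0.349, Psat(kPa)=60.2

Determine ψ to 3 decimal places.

ψ = 0.623

Raoult's law: Kᵢ = Pᵢˢᵃᵗ/P = Pᵢˢᵃᵗ/230.5.
  K_1 = 652.1/230.5 = 2.82907, K_2 = 637.6/230.5 = 2.76616, K_3 = 372.0/230.5 = 1.61388, K_4 = 60.2/230.5 = 0.26117
Rachford–Rice: g(ψ) = Σ zᵢ(Kᵢ−1)/(1+ψ(Kᵢ−1)) = 0.
Feasibility: ΣzᵢKᵢ = 1.695, Σzᵢ/Kᵢ = 1.618 — both > 1, two phases present.
Newton–Raphson from ψ = 0.5:
  ψ = 0.500: g = 0.1192, g' = -0.938 → ψ = 0.627
  ψ = 0.627: g = -0.0046, g' = -1.031 → ψ = 0.623
Converged at ψ = 0.623.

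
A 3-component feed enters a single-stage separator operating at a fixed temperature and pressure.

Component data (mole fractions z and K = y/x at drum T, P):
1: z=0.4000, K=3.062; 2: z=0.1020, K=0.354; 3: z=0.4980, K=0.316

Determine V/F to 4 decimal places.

V/F = 0.2993

Newton–Raphson from V/F = 0.5:
  V/F = 0.5000: g = -0.20890, g' = -1.0433 → V/F = 0.2998
  V/F = 0.2998: g = -0.00048, g' = -1.0837 → V/F = 0.2993
Converged at V/F = 0.2993.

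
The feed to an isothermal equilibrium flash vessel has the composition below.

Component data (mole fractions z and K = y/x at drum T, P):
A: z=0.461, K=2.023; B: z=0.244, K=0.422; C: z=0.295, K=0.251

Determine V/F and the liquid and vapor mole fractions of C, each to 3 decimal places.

V/F = 0.158, x_C = 0.335, y_C = 0.084

Rachford–Rice: g(V/F) = Σ zᵢ(Kᵢ−1)/(1+V/F(Kᵢ−1)) = 0.
Check two-phase: ΣzᵢKᵢ = 1.110 > 1 and Σzᵢ/Kᵢ = 1.981 > 1, so g(0) = 0.110 > 0 and g(1) = -0.981 < 0.
Newton iteration, V/F⁰ = 0.39:
  V/F = 0.390: g = -0.1571, g' = -0.713 → V/F = 0.170
  V/F = 0.170: g = -0.0076, g' = -0.668 → V/F = 0.158
Converged at V/F = 0.158.
Compositions from xᵢ = zᵢ/(1+V/F(Kᵢ−1)), yᵢ = Kᵢxᵢ:
  A: x = 0.397, y = 0.803
  B: x = 0.269, y = 0.113
  C: x = 0.335, y = 0.084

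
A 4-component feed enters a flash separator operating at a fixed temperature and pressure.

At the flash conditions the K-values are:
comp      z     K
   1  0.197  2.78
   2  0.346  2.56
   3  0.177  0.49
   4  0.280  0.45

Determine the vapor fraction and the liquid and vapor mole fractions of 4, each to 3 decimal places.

ψ = 0.736, x_4 = 0.470, y_4 = 0.212

Let ψ = V/F and solve Σ zᵢ(Kᵢ−1)/(1+ψ(Kᵢ−1)) = 0.
Check two-phase: ΣzᵢKᵢ = 1.646 > 1 and Σzᵢ/Kᵢ = 1.189 > 1, so g(0) = 0.646 > 0 and g(1) = -0.189 < 0.
Newton iteration, ψ⁰ = 0.5:
  ψ = 0.500: g = 0.1552, g' = -0.685 → ψ = 0.727
  ψ = 0.727: g = 0.0059, g' = -0.655 → ψ = 0.736
Converged at ψ = 0.736.
Compositions from xᵢ = zᵢ/(1+ψ(Kᵢ−1)), yᵢ = Kᵢxᵢ:
  1: x = 0.085, y = 0.237
  2: x = 0.161, y = 0.412
  3: x = 0.283, y = 0.139
  4: x = 0.470, y = 0.212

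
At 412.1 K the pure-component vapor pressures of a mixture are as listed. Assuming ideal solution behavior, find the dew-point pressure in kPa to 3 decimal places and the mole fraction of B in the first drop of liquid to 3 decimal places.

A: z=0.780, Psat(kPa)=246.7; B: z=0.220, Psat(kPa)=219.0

Pdew = 240.021 kPa, x_B = 0.241

At the dew point ψ → 1, so Σzᵢ/Kᵢ = 1 with Kᵢ = Pᵢˢᵃᵗ/P ⇒ 1/P = Σzᵢ/Pᵢˢᵃᵗ.
1/P = 0.780/246.7 + 0.220/219.0 = 0.004166 ⇒ P = 240.021 kPa
xᵢ = zᵢP/Pᵢˢᵃᵗ ⇒ x_B = 0.220·240.021/219.0 = 0.241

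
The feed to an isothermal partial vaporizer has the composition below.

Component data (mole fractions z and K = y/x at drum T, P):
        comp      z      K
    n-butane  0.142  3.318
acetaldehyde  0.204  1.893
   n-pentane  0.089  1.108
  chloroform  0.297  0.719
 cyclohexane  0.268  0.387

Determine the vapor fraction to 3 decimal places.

ψ = 0.405

Let ψ = V/F and solve Σ zᵢ(Kᵢ−1)/(1+ψ(Kᵢ−1)) = 0.
Check two-phase: ΣzᵢKᵢ = 1.273 > 1 and Σzᵢ/Kᵢ = 1.336 > 1, so g(0) = 0.273 > 0 and g(1) = -0.336 < 0.
Newton iteration, ψ⁰ = 0.5:
  ψ = 0.500: g = -0.0465, g' = -0.484 → ψ = 0.404
  ψ = 0.404: g = 0.0006, g' = -0.500 → ψ = 0.405
Converged at ψ = 0.405.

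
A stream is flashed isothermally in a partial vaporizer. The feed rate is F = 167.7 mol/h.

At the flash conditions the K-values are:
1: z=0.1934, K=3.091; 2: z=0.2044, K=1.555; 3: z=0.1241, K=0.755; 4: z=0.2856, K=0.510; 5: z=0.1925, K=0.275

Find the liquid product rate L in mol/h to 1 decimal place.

L = 125.0 mol/h

Let ψ = V/F and solve Σ zᵢ(Kᵢ−1)/(1+ψ(Kᵢ−1)) = 0.
Feasibility: ΣzᵢKᵢ = 1.2079, Σzᵢ/Kᵢ = 1.6184 — both > 1, two phases present.
Newton iteration, ψ⁰ = 0.5:
  ψ = 0.5000: g = -0.15242, g' = -0.6196 → ψ = 0.2540
  ψ = 0.2540: g = 0.00022, g' = -0.6590 → ψ = 0.2543
Converged at ψ = 0.2543.
Then V = ψ·F = 0.2543·167.7 = 42.7 mol/h and L = F − V = 125.0 mol/h.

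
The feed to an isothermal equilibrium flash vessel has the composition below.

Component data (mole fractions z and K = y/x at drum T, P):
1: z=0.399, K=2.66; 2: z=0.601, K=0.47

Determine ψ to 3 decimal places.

Newton–Raphson from ψ = 0.5:
  ψ = 0.500: g = -0.0714, g' = -0.641 → ψ = 0.389
  ψ = 0.389: g = 0.0015, g' = -0.674 → ψ = 0.391
Converged at ψ = 0.391.

ψ = 0.391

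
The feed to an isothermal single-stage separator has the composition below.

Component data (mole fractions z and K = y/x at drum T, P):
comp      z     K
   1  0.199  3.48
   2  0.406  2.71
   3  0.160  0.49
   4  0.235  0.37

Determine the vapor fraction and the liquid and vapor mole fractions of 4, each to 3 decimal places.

ψ = 0.826, x_4 = 0.490, y_4 = 0.181

Iterate (Newton) starting at ψ = 0.47:
  ψ = 0.470: g = 0.2951, g' = -0.886 → ψ = 0.803
  ψ = 0.803: g = 0.0196, g' = -0.849 → ψ = 0.826
Converged at ψ = 0.826.
Compositions from xᵢ = zᵢ/(1+ψ(Kᵢ−1)), yᵢ = Kᵢxᵢ:
  1: x = 0.065, y = 0.227
  2: x = 0.168, y = 0.456
  3: x = 0.276, y = 0.135
  4: x = 0.490, y = 0.181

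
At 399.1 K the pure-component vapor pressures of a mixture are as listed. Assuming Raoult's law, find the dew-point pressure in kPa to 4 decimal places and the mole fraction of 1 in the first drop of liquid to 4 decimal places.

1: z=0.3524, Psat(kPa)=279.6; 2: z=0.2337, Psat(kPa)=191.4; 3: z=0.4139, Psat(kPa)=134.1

Pdew = 179.6016 kPa, x_1 = 0.2264

At the dew point ψ → 1, so Σzᵢ/Kᵢ = 1 with Kᵢ = Pᵢˢᵃᵗ/P ⇒ 1/P = Σzᵢ/Pᵢˢᵃᵗ.
1/P = 0.3524/279.6 + 0.2337/191.4 + 0.4139/134.1 = 0.0055679 ⇒ P = 179.6016 kPa
xᵢ = zᵢP/Pᵢˢᵃᵗ ⇒ x_1 = 0.3524·179.6016/279.6 = 0.2264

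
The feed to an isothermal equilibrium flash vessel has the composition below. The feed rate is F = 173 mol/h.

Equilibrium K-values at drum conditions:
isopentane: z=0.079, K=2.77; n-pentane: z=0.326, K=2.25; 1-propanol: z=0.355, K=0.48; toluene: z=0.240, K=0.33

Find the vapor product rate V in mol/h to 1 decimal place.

V = 43.8 mol/h

Let β = V/F and solve Σ zᵢ(Kᵢ−1)/(1+β(Kᵢ−1)) = 0.
Check two-phase: ΣzᵢKᵢ = 1.202 > 1 and Σzᵢ/Kᵢ = 1.640 > 1, so g(0) = 0.202 > 0 and g(1) = -0.640 < 0.
Iterate (Newton) starting at β = 0.37:
  β = 0.370: g = -0.0793, g' = -0.666 → β = 0.251
  β = 0.251: g = 0.0014, g' = -0.696 → β = 0.253
Converged at β = 0.253.
Then V = β·F = 0.2530·173 = 43.8 mol/h and L = F − V = 129.2 mol/h.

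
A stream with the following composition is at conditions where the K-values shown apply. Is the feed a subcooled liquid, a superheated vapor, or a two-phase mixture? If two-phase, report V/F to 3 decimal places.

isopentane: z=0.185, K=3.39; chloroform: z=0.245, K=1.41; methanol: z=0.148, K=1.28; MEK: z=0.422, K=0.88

ΣzᵢKᵢ = 1.533; Σzᵢ/Kᵢ = 0.824.
Since Σzᵢ/Kᵢ < 1 the mixture is above its dew point — single vapor phase.

superheated vapor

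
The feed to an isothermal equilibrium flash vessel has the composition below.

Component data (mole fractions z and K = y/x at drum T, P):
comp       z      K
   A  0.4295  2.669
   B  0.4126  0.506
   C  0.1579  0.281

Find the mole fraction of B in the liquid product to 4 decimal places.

x_B = 0.5213

Newton–Raphson from V/F = 0.69:
  V/F = 0.6900: g = -0.20137, g' = -0.8117 → V/F = 0.4419
  V/F = 0.4419: g = -0.01459, g' = -0.7364 → V/F = 0.4221
  V/F = 0.4221: g = 0.00004, g' = -0.7408 → V/F = 0.4222
Converged at V/F = 0.4222.
Compositions from xᵢ = zᵢ/(1+V/F(Kᵢ−1)), yᵢ = Kᵢxᵢ:
  A: x = 0.2520, y = 0.6725
  B: x = 0.5213, y = 0.2638
  C: x = 0.2267, y = 0.0637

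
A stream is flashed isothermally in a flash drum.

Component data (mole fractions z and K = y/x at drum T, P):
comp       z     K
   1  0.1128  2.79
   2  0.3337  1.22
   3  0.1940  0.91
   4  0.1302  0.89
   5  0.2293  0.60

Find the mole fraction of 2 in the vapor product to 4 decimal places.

Material balance + equilibrium reduce to Σ zᵢ(Kᵢ−1)/(1+ψ(Kᵢ−1)) = 0.
Feasibility: ΣzᵢKᵢ = 1.1518, Σzᵢ/Kᵢ = 1.0556 — both > 1, two phases present.
Newton–Raphson from ψ = 0.5:
  ψ = 0.5000: g = 0.02460, g' = -0.1746 → ψ = 0.6409
  ψ = 0.6409: g = 0.00110, g' = -0.1607 → ψ = 0.6477
Converged at ψ = 0.6478.
Compositions from xᵢ = zᵢ/(1+ψ(Kᵢ−1)), yᵢ = Kᵢxᵢ:
  1: x = 0.0522, y = 0.1457
  2: x = 0.2921, y = 0.3563
  3: x = 0.2060, y = 0.1875
  4: x = 0.1402, y = 0.1248
  5: x = 0.3095, y = 0.1857

y_2 = 0.3563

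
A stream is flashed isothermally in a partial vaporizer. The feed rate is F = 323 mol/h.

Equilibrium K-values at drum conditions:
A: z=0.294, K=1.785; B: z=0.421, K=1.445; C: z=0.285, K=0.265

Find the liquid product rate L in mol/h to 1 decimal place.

L = 169.0 mol/h

Material balance + equilibrium reduce to Σ zᵢ(Kᵢ−1)/(1+V/F(Kᵢ−1)) = 0.
g(0) = ΣzᵢKᵢ − 1 = 0.209 and g(1) = 1 − Σzᵢ/Kᵢ = -0.532, so a root lies in (0, 1).
Iterate (Newton) starting at V/F = 0.5:
  V/F = 0.500: g = -0.0122, g' = -0.534 → V/F = 0.477
Converged at V/F = 0.477.
Then V = V/F·F = 0.4768·323 = 154.0 mol/h and L = F − V = 169.0 mol/h.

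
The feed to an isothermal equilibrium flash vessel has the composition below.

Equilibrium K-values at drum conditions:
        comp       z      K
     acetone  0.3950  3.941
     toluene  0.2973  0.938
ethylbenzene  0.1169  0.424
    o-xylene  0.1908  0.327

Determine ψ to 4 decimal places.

ψ = 0.7063

Newton–Raphson from ψ = 0.5:
  ψ = 0.5000: g = 0.16310, g' = -0.8338 → ψ = 0.6956
  ψ = 0.6956: g = 0.00836, g' = -0.7830 → ψ = 0.7063
Converged at ψ = 0.7063.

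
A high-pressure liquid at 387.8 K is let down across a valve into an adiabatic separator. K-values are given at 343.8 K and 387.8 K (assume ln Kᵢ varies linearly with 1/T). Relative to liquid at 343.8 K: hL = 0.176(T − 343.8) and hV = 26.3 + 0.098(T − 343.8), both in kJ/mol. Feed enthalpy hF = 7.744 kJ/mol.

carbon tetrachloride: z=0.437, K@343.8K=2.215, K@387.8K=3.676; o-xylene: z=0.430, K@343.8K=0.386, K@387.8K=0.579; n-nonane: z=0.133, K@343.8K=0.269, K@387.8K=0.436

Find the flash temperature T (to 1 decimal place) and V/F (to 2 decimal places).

T = 347.6 K, V/F = 0.27

Adiabatic flash: solve Rachford–Rice at each trial T, then check hF = ψ·hV(T) + (1−ψ)·hL(T).
  T = 343.8 K: K = (2.215, 0.386, 0.269), RR gives ψ = 0.217, H_out = 5.708 kJ/mol
  T = 387.8 K: K = (3.676, 0.579, 0.436), RR gives ψ = 0.741, H_out = 24.691 kJ/mol
  T = 365.8 K: K = (2.897, 0.479, 0.347), RR gives ψ = 0.491, H_out = 15.948 kJ/mol
  T = 354.8 K: K = (2.544, 0.431, 0.307), RR gives ψ = 0.364, H_out = 11.205 kJ/mol
  T = 349.3 K: K = (2.376, 0.408, 0.288), RR gives ψ = 0.294, H_out = 8.587 kJ/mol
  T = 346.6 K: K = (2.296, 0.397, 0.278), RR gives ψ = 0.258, H_out = 7.212 kJ/mol
  T = 348.0 K: K = (2.338, 0.403, 0.283), RR gives ψ = 0.277, H_out = 7.933 kJ/mol
Linear interpolation between T = 346.6 (H_out = 7.212) and T = 348.0 (H_out = 7.933) on hF = 7.744 gives T ≈ 347.6 K, at which ψ = 0.27.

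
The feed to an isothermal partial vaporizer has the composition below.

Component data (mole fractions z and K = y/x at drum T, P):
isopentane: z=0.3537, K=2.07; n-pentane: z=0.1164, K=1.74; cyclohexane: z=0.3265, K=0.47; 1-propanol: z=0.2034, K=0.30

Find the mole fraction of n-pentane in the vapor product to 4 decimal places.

Material balance + equilibrium reduce to Σ zᵢ(Kᵢ−1)/(1+V/F(Kᵢ−1)) = 0.
Check two-phase: ΣzᵢKᵢ = 1.1492 > 1 and Σzᵢ/Kᵢ = 1.6104 > 1, so g(0) = 0.1492 > 0 and g(1) = -0.6104 < 0.
Newton iteration, V/F⁰ = 0.48:
  V/F = 0.4800: g = -0.13292, g' = -0.6025 → V/F = 0.2594
  V/F = 0.2594: g = -0.00609, g' = -0.5651 → V/F = 0.2486
Converged at V/F = 0.2486.
Compositions from xᵢ = zᵢ/(1+V/F(Kᵢ−1)), yᵢ = Kᵢxᵢ:
  isopentane: x = 0.2794, y = 0.5783
  n-pentane: x = 0.0983, y = 0.1711
  cyclohexane: x = 0.3761, y = 0.1767
  1-propanol: x = 0.2463, y = 0.0739

y_n-pentane = 0.1711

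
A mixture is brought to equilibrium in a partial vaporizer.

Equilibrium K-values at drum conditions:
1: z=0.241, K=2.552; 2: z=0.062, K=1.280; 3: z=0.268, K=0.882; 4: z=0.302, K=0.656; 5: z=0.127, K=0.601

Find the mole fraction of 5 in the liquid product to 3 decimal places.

Let ψ = V/F and solve Σ zᵢ(Kᵢ−1)/(1+ψ(Kᵢ−1)) = 0.
Feasibility: ΣzᵢKᵢ = 1.205, Σzᵢ/Kᵢ = 1.118 — both > 1, two phases present.
Newton iteration, ψ⁰ = 0.5:
  ψ = 0.500: g = 0.0035, g' = -0.276 → ψ = 0.513
Converged at ψ = 0.513.
Compositions from xᵢ = zᵢ/(1+ψ(Kᵢ−1)), yᵢ = Kᵢxᵢ:
  1: x = 0.134, y = 0.343
  2: x = 0.054, y = 0.069
  3: x = 0.285, y = 0.252
  4: x = 0.367, y = 0.241
  5: x = 0.160, y = 0.096

x_5 = 0.160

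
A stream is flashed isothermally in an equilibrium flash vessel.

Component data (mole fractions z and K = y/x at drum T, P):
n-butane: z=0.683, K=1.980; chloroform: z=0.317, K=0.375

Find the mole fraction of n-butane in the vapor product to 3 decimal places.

Material balance + equilibrium reduce to Σ zᵢ(Kᵢ−1)/(1+ψ(Kᵢ−1)) = 0.
Check two-phase: ΣzᵢKᵢ = 1.471 > 1 and Σzᵢ/Kᵢ = 1.190 > 1, so g(0) = 0.471 > 0 and g(1) = -0.190 < 0.
Binary case is linear: z₁(K₁−1)(1+ψ(K₂−1)) + z₂(K₂−1)(1+ψ(K₁−1)) = 0
⇒ ψ = [z₁(K₁−1)+z₂(K₂−1)] / [−(K₁−1)(K₂−1)] = 0.4712/0.6125 = 0.769
Compositions from xᵢ = zᵢ/(1+ψ(Kᵢ−1)), yᵢ = Kᵢxᵢ:
  n-butane: x = 0.389, y = 0.771
  chloroform: x = 0.611, y = 0.229

y_n-butane = 0.771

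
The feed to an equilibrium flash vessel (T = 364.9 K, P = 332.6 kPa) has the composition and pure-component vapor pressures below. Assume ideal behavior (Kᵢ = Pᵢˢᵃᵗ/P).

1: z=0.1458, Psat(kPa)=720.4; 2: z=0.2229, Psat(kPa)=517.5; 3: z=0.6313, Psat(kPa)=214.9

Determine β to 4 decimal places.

Raoult's law: Kᵢ = Pᵢˢᵃᵗ/P = Pᵢˢᵃᵗ/332.6.
  K_1 = 720.4/332.6 = 2.165965, K_2 = 517.5/332.6 = 1.555923, K_3 = 214.9/332.6 = 0.646121
Newton iteration, β⁰ = 0.52:
  β = 0.5200: g = -0.07183, g' = -0.2370 → β = 0.2170
  β = 0.2170: g = 0.00427, g' = -0.2739 → β = 0.2326
  β = 0.2326: g = 0.00003, g' = -0.2706 → β = 0.2327
Converged at β = 0.2327.

β = 0.2327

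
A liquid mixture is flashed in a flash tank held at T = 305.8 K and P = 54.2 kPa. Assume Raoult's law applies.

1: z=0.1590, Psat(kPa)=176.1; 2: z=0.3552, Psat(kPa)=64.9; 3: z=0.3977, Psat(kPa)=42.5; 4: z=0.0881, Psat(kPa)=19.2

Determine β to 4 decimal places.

β = 0.6841

Raoult's law: Kᵢ = Pᵢˢᵃᵗ/P = Pᵢˢᵃᵗ/54.2.
  K_1 = 176.1/54.2 = 3.249077, K_2 = 64.9/54.2 = 1.197417, K_3 = 42.5/54.2 = 0.784133, K_4 = 19.2/54.2 = 0.354244
Newton iteration, β⁰ = 0.5:
  β = 0.5000: g = 0.05189, g' = -0.2931 → β = 0.6770
  β = 0.6770: g = 0.00198, g' = -0.2786 → β = 0.6841
Converged at β = 0.6841.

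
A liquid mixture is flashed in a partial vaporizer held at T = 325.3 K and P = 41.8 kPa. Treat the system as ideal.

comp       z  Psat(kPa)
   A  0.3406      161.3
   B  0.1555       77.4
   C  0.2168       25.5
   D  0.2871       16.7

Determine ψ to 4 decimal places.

ψ = 0.6913

Raoult's law: Kᵢ = Pᵢˢᵃᵗ/P = Pᵢˢᵃᵗ/41.8.
  K_A = 161.3/41.8 = 3.858852, K_B = 77.4/41.8 = 1.851675, K_C = 25.5/41.8 = 0.610048, K_D = 16.7/41.8 = 0.399522
Material balance + equilibrium reduce to Σ zᵢ(Kᵢ−1)/(1+ψ(Kᵢ−1)) = 0.
Feasibility: ΣzᵢKᵢ = 1.8492, Σzᵢ/Kᵢ = 1.2462 — both > 1, two phases present.
Newton–Raphson from ψ = 0.42:
  ψ = 0.4200: g = 0.20836, g' = -0.8682 → ψ = 0.6600
  ψ = 0.6600: g = 0.02267, g' = -0.7241 → ψ = 0.6913
Converged at ψ = 0.6913.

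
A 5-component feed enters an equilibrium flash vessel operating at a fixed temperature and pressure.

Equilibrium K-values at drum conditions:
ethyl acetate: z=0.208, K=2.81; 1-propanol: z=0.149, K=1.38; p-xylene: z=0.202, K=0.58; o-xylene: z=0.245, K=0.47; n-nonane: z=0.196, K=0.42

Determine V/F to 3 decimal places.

V/F = 0.140

Rachford–Rice: g(V/F) = Σ zᵢ(Kᵢ−1)/(1+V/F(Kᵢ−1)) = 0.
Feasibility: ΣzᵢKᵢ = 1.105, Σzᵢ/Kᵢ = 1.518 — both > 1, two phases present.
Newton–Raphson from V/F = 0.5:
  V/F = 0.500: g = -0.1990, g' = -0.518 → V/F = 0.116
  V/F = 0.116: g = 0.0159, g' = -0.678 → V/F = 0.140
Converged at V/F = 0.140.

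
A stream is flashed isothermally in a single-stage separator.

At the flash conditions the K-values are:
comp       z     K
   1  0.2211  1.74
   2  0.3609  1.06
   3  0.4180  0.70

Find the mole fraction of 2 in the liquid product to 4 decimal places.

Iterate (Newton) starting at V/F = 0.5:
  V/F = 0.5000: g = -0.00708, g' = -0.1178 → V/F = 0.4399
  V/F = 0.4399: g = 0.00007, g' = -0.1201 → V/F = 0.4404
Converged at V/F = 0.4404.
Compositions from xᵢ = zᵢ/(1+V/F(Kᵢ−1)), yᵢ = Kᵢxᵢ:
  1: x = 0.1668, y = 0.2901
  2: x = 0.3516, y = 0.3727
  3: x = 0.4816, y = 0.3371

x_2 = 0.3516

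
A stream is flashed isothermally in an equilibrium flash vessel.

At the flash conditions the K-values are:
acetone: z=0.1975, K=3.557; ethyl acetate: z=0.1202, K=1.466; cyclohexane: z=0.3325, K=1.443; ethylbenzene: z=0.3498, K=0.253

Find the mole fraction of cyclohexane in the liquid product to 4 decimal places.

Rachford–Rice: g(β) = Σ zᵢ(Kᵢ−1)/(1+β(Kᵢ−1)) = 0.
Check two-phase: ΣzᵢKᵢ = 1.4470 > 1 and Σzᵢ/Kᵢ = 1.7505 > 1, so g(0) = 0.4470 > 0 and g(1) = -0.7505 < 0.
Iterate (Newton) starting at β = 0.46:
  β = 0.4600: g = 0.00245, g' = -0.7884 → β = 0.4631
Converged at β = 0.4631.
Compositions from xᵢ = zᵢ/(1+β(Kᵢ−1)), yᵢ = Kᵢxᵢ:
  acetone: x = 0.0904, y = 0.3216
  ethyl acetate: x = 0.0989, y = 0.1449
  cyclohexane: x = 0.2759, y = 0.3981
  ethylbenzene: x = 0.5348, y = 0.1353

x_cyclohexane = 0.2759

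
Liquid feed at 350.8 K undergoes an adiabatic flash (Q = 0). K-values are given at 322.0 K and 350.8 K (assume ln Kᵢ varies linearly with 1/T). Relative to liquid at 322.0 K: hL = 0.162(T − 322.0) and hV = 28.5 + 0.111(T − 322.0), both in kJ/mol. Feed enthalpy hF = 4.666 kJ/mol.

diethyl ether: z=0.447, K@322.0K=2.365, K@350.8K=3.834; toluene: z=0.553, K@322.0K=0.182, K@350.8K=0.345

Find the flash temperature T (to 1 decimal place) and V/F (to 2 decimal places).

Adiabatic flash: solve Rachford–Rice at each trial T, then check hF = ψ·hV(T) + (1−ψ)·hL(T).
  T = 322.0 K: K = (2.365, 0.182), RR gives ψ = 0.141, H_out = 4.028 kJ/mol
  T = 350.8 K: K = (3.834, 0.345), RR gives ψ = 0.487, H_out = 17.838 kJ/mol
  T = 336.4 K: K = (3.043, 0.254), RR gives ψ = 0.328, H_out = 11.453 kJ/mol
  T = 329.2 K: K = (2.690, 0.216), RR gives ψ = 0.243, H_out = 7.996 kJ/mol
  T = 325.6 K: K = (2.524, 0.198), RR gives ψ = 0.195, H_out = 6.098 kJ/mol
  T = 323.8 K: K = (2.444, 0.190), RR gives ψ = 0.169, H_out = 5.088 kJ/mol
Linear interpolation between T = 322.0 (H_out = 4.028) and T = 323.8 (H_out = 5.088) on hF = 4.666 gives T ≈ 323.1 K, at which ψ = 0.16.

T = 323.1 K, V/F = 0.16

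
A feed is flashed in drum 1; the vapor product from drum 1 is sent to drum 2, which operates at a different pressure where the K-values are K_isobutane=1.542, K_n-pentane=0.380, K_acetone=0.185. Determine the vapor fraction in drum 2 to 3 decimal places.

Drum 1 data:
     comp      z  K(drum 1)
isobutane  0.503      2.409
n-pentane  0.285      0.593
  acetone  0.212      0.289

Drum 1:
Rachford–Rice: g(ψ₁) = Σ zᵢ(Kᵢ−1)/(1+ψ₁(Kᵢ−1)) = 0.
g(0) = ΣzᵢKᵢ − 1 = 0.442 and g(1) = 1 − Σzᵢ/Kᵢ = -0.423, so a root lies in (0, 1).
Newton–Raphson from ψ₁ = 0.57:
  ψ₁ = 0.570: g = -0.0114, g' = -0.690 → ψ₁ = 0.553
Converged at ψ₁ = 0.553.
Drum-1 compositions:
  isobutane: x = 0.283, y = 0.681
  n-pentane: x = 0.368, y = 0.218
  acetone: x = 0.350, y = 0.101
Drum-2 feed = drum-1 vapor: z₂ = (0.6809, 0.2181, 0.1010).
Drum 2:
Rachford–Rice: g(ψ₂) = Σ zᵢ(Kᵢ−1)/(1+ψ₂(Kᵢ−1)) = 0.
g(0) = ΣzᵢKᵢ − 1 = 0.151 and g(1) = 1 − Σzᵢ/Kᵢ = -0.562, so a root lies in (0, 1).
Newton iteration, ψ₂⁰ = 0.41:
  ψ₂ = 0.410: g = -0.0031, g' = -0.436 → ψ₂ = 0.403
Converged at ψ₂ = 0.403.
  isobutane: x = 0.559, y = 0.862
  n-pentane: x = 0.291, y = 0.110
  acetone: x = 0.150, y = 0.028

V/F (drum 2) = 0.403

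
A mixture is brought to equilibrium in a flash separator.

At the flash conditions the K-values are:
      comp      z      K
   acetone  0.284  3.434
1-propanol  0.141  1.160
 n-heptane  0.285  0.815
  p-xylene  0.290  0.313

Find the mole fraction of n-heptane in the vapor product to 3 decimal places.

Rachford–Rice: g(V/F) = Σ zᵢ(Kᵢ−1)/(1+V/F(Kᵢ−1)) = 0.
g(0) = ΣzᵢKᵢ − 1 = 0.462 and g(1) = 1 − Σzᵢ/Kᵢ = -0.480, so a root lies in (0, 1).
Newton iteration, V/F⁰ = 0.37:
  V/F = 0.370: g = 0.0613, g' = -0.726 → V/F = 0.454
  V/F = 0.454: g = 0.0021, g' = -0.683 → V/F = 0.457
Converged at V/F = 0.457.
Compositions from xᵢ = zᵢ/(1+V/F(Kᵢ−1)), yᵢ = Kᵢxᵢ:
  acetone: x = 0.134, y = 0.461
  1-propanol: x = 0.131, y = 0.152
  n-heptane: x = 0.311, y = 0.254
  p-xylene: x = 0.423, y = 0.132

y_n-heptane = 0.254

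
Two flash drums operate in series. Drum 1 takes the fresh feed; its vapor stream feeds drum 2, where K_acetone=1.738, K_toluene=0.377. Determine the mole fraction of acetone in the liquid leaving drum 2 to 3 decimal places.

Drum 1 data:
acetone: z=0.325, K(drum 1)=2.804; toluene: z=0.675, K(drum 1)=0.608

x_acetone (drum 2) = 0.458

Drum 1:
Rachford–Rice: g(ψ₁) = Σ zᵢ(Kᵢ−1)/(1+ψ₁(Kᵢ−1)) = 0.
g(0) = ΣzᵢKᵢ − 1 = 0.322 and g(1) = 1 − Σzᵢ/Kᵢ = -0.226, so a root lies in (0, 1).
Binary case is linear: z₁(K₁−1)(1+ψ₁(K₂−1)) + z₂(K₂−1)(1+ψ₁(K₁−1)) = 0
⇒ ψ₁ = [z₁(K₁−1)+z₂(K₂−1)] / [−(K₁−1)(K₂−1)] = 0.3217/0.7072 = 0.455
Drum-1 compositions:
  acetone: x = 0.179, y = 0.501
  toluene: x = 0.821, y = 0.499
Drum-2 feed = drum-1 vapor: z₂ = (0.5005, 0.4995).
Drum 2:
Material balance + equilibrium reduce to Σ zᵢ(Kᵢ−1)/(1+ψ₂(Kᵢ−1)) = 0.
Feasibility: ΣzᵢKᵢ = 1.058, Σzᵢ/Kᵢ = 1.613 — both > 1, two phases present.
Binary case is linear: z₁(K₁−1)(1+ψ₂(K₂−1)) + z₂(K₂−1)(1+ψ₂(K₁−1)) = 0
⇒ ψ₂ = [z₁(K₁−1)+z₂(K₂−1)] / [−(K₁−1)(K₂−1)] = 0.0582/0.4598 = 0.127
  acetone: x = 0.458, y = 0.796
  toluene: x = 0.542, y = 0.204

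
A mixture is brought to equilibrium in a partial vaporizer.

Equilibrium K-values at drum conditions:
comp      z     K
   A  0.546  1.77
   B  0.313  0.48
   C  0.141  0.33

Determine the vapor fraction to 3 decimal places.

ψ = 0.370

Material balance + equilibrium reduce to Σ zᵢ(Kᵢ−1)/(1+ψ(Kᵢ−1)) = 0.
Feasibility: ΣzᵢKᵢ = 1.163, Σzᵢ/Kᵢ = 1.388 — both > 1, two phases present.
Iterate (Newton) starting at ψ = 0.4:
  ψ = 0.400: g = -0.0131, g' = -0.442 → ψ = 0.370
Converged at ψ = 0.370.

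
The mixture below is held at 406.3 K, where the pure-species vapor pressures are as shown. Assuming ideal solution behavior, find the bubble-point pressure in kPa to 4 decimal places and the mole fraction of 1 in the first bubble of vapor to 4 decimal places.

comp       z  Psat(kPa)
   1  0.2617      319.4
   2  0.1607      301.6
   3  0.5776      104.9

At the bubble point ψ → 0, so ΣzᵢKᵢ = 1 with Kᵢ = Pᵢˢᵃᵗ/P ⇒ P = ΣzᵢPᵢˢᵃᵗ.
P = 0.2617·319.4 + 0.1607·301.6 + 0.5776·104.9 = 192.6443 kPa
yᵢ = zᵢPᵢˢᵃᵗ/P ⇒ y_1 = 0.2617·319.4/192.6443 = 0.4339

Pbub = 192.6443 kPa, y_1 = 0.4339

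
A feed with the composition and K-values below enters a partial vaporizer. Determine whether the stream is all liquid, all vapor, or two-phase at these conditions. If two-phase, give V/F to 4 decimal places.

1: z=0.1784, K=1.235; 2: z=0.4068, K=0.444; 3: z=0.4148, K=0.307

all liquid

ΣzᵢKᵢ = 0.5283; Σzᵢ/Kᵢ = 2.4118.
Since ΣzᵢKᵢ < 1 the mixture is below its bubble point — single liquid phase.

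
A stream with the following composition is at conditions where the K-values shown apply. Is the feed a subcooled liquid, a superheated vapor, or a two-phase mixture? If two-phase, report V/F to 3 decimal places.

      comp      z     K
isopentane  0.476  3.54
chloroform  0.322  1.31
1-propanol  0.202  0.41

superheated vapor

ΣzᵢKᵢ = 2.190; Σzᵢ/Kᵢ = 0.873.
Since Σzᵢ/Kᵢ < 1 the mixture is above its dew point — single vapor phase.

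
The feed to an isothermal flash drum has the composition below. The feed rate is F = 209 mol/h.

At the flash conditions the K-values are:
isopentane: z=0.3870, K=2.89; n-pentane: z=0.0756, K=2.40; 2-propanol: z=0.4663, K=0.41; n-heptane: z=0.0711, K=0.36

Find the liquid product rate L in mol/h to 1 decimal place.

Material balance + equilibrium reduce to Σ zᵢ(Kᵢ−1)/(1+β(Kᵢ−1)) = 0.
g(0) = ΣzᵢKᵢ − 1 = 0.5166 and g(1) = 1 − Σzᵢ/Kᵢ = -0.5002, so a root lies in (0, 1).
Newton–Raphson from β = 0.5:
  β = 0.5000: g = -0.01884, g' = -0.8063 → β = 0.4766
  β = 0.4766: g = 0.00004, g' = -0.8104 → β = 0.4767
Converged at β = 0.4767.
Then V = β·F = 0.4767·209 = 99.6 mol/h and L = F − V = 109.4 mol/h.

L = 109.4 mol/h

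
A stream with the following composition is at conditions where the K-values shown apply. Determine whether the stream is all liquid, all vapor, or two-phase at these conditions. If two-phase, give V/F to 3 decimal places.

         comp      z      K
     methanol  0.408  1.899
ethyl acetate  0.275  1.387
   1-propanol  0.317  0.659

all vapor

ΣzᵢKᵢ = 1.365; Σzᵢ/Kᵢ = 0.894.
Since Σzᵢ/Kᵢ < 1 the mixture is above its dew point — single vapor phase.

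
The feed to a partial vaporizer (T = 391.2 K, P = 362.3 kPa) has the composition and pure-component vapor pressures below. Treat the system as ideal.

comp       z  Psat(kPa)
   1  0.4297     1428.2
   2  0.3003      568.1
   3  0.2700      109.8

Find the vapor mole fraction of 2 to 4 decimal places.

Raoult's law: Kᵢ = Pᵢˢᵃᵗ/P = Pᵢˢᵃᵗ/362.3.
  K_1 = 1428.2/362.3 = 3.942037, K_2 = 568.1/362.3 = 1.568038, K_3 = 109.8/362.3 = 0.303064
Iterate (Newton) starting at V/F = 0.5:
  V/F = 0.5000: g = 0.35564, g' = -0.9768 → V/F = 0.8641
  V/F = 0.8641: g = -0.00172, g' = -1.1688 → V/F = 0.8626
Converged at V/F = 0.8626.
Compositions from xᵢ = zᵢ/(1+V/F(Kᵢ−1)), yᵢ = Kᵢxᵢ:
  1: x = 0.1215, y = 0.4788
  2: x = 0.2015, y = 0.3160
  3: x = 0.6770, y = 0.2052

y_2 = 0.3160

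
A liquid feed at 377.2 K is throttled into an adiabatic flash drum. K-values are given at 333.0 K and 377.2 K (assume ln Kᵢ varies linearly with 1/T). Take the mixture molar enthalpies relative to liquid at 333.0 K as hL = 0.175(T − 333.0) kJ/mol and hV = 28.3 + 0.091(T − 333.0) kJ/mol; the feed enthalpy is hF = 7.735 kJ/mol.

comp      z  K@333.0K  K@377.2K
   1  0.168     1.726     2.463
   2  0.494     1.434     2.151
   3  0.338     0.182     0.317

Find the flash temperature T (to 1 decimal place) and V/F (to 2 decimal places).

T = 338.2 K, V/F = 0.24

Adiabatic flash: solve Rachford–Rice at each trial T, then check hF = ψ·hV(T) + (1−ψ)·hL(T).
  T = 333.0 K: K = (1.726, 1.434, 0.182), RR gives ψ = 0.141, H_out = 3.999 kJ/mol
  T = 377.2 K: K = (2.463, 2.151, 0.317), RR gives ψ = 0.693, H_out = 24.775 kJ/mol
  T = 355.1 K: K = (2.085, 1.779, 0.244), RR gives ψ = 0.479, H_out = 16.526 kJ/mol
  T = 344.1 K: K = (1.903, 1.603, 0.212), RR gives ψ = 0.339, H_out = 11.231 kJ/mol
  T = 338.6 K: K = (1.815, 1.518, 0.197), RR gives ψ = 0.251, H_out = 7.979 kJ/mol
  T = 335.8 K: K = (1.770, 1.476, 0.189), RR gives ψ = 0.200, H_out = 6.091 kJ/mol
  T = 337.2 K: K = (1.792, 1.497, 0.193), RR gives ψ = 0.226, H_out = 7.058 kJ/mol
Linear interpolation between T = 337.2 (H_out = 7.058) and T = 338.6 (H_out = 7.979) on hF = 7.735 gives T ≈ 338.2 K, at which ψ = 0.24.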